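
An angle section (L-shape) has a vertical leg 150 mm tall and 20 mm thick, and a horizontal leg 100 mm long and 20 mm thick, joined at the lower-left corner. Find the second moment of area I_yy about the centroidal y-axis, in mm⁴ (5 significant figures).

I_yy ≈ 3.5620 × 10⁶ mm⁴

Split into non-overlapping primitives; take the origin at the lower-left of the bounding box.
Vertical leg: 20 × 150, A = 3 000 mm², x = 10 mm, Ī = 100 000 mm⁴.
Horizontal leg (remainder): 80 × 20, A = 1 600 mm², x = 60 mm, Ī = 853333.3 mm⁴.
Centroid: x̄ = ΣA·x / ΣA = 27.3913 mm.
Transfer each piece to the centroidal y-axis using Ī + A·d² with d = x − 27.3913:
  vertical leg: d = -17.3913 mm → contributes +1 007 372 mm⁴
  horizontal leg (remainder): d = 32.6087 mm → contributes +2 554 657 mm⁴
Total I = 3 562 029 mm⁴.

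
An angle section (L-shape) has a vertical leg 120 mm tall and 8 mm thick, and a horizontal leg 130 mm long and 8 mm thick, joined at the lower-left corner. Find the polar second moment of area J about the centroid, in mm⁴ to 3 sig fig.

J ≈ 5.94 × 10⁶ mm⁴

Split into non-overlapping primitives; take the origin at the lower-left of the bounding box.
Vertical leg: 8 × 120, A = 960 mm², y = 60 mm, Ī = 1 152 000 mm⁴.
Horizontal leg (remainder): 122 × 8, A = 976 mm², y = 4 mm, Ī = 5205.3 mm⁴.
Centroid: ȳ = ΣA·y / ΣA = 31.769 mm.
Transfer each piece to the centroidal x-axis using Ī + A·d² with d = y − 31.769:
  vertical leg: d = 28.231 mm → contributes +1 917 132 mm⁴
  horizontal leg (remainder): d = -27.769 mm → contributes +757 794 mm⁴
Total I = 2 674 926 mm⁴.
For the y-axis: x̄ = 36.769 mm.
Repeating about the centroidal y-axis gives I_y = 3 260 446 mm⁴.
Polar second moment: J = I_x + I_y = 5 935 371 mm⁴.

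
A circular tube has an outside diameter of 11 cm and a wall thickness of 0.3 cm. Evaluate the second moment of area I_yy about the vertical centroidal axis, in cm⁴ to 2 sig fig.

Split into non-overlapping primitives; take the origin at the lower-left of the bounding box.
Outer circle: ⌀11, A = 95.03 cm², x = 5.5 cm, Ī = 718.7 cm⁴.
Bore (subtracted): ⌀10.4, A = 84.95 cm², x = 5.5 cm, Ī = 574.3 cm⁴.
By symmetry the centroid is at mid-width, x̄ = 5.5 cm.
All pieces are centred on the vertical centroidal axis, so I = ΣĪ (holes subtracted) = 144.4 cm⁴.

I_yy ≈ 140 cm⁴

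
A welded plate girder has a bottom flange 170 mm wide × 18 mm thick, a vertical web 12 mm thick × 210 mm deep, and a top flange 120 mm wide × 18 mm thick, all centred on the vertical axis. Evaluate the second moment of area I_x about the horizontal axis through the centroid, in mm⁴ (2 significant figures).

Decompose the section into non-overlapping parts with the origin at the bottom-left of its bounding rectangle.
Bottom plate: 170 × 18, A = 3 060 mm², y = 9 mm, Ī = 82 620 mm⁴.
Web plate: 12 × 210, A = 2 520 mm², y = 123 mm, Ī = 9 261 000 mm⁴.
Top plate: 120 × 18, A = 2 160 mm², y = 237 mm, Ī = 58 320 mm⁴.
Centroid: ȳ = ΣA·y / ΣA = 109.7 mm.
Transfer each piece to the horizontal axis through the centroid using Ī + A·d² with d = y − 109.7:
  bottom plate: d = -100.7 mm → contributes +31 139 757 mm⁴
  web plate: d = 13.26 mm → contributes +9 703 806 mm⁴
  top plate: d = 127.3 mm → contributes +35 037 451 mm⁴
Total I = 75 881 013 mm⁴.

I_x ≈ 7.6 × 10⁷ mm⁴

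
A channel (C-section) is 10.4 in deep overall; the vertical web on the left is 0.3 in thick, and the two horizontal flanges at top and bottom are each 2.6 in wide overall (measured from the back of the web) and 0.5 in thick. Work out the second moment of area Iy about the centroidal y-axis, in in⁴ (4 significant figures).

Split into non-overlapping primitives; take the origin at the lower-left of the bounding box.
Web: 0.3 × 10.4, A = 3.12 in², x = 0.15 in, Ī = 0.0234 in⁴.
Top flange (beyond web): 2.3 × 0.5, A = 1.15 in², x = 1.45 in, Ī = 0.506958 in⁴.
Bottom flange (beyond web): 2.3 × 0.5, A = 1.15 in², x = 1.45 in, Ī = 0.506958 in⁴.
Centroid: x̄ = ΣA·x / ΣA = 0.701661 in.
Transfer each piece to the centroidal y-axis using Ī + A·d² with d = x − 0.701661:
  web: d = -0.551661 in → contributes +0.972907 in⁴
  top flange (beyond web): d = 0.748339 in → contributes +1.15097 in⁴
  bottom flange (beyond web): d = 0.748339 in → contributes +1.15097 in⁴
Total I = 3.27485 in⁴.

Iy ≈ 3.275 in⁴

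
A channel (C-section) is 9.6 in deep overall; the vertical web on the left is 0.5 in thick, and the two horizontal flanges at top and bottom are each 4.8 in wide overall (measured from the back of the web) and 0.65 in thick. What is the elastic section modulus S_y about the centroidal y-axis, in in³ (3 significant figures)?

S_y ≈ 7.24 in³

Break the section into simple shapes (no overlaps), measuring from the bottom-left corner of the bounding box.
Web: 0.5 × 9.6, A = 4.8 in², x = 0.25 in, Ī = 0.1 in⁴.
Top flange (beyond web): 4.3 × 0.65, A = 2.795 in², x = 2.65 in, Ī = 4.3066 in⁴.
Bottom flange (beyond web): 4.3 × 0.65, A = 2.795 in², x = 2.65 in, Ī = 4.3066 in⁴.
Centroid: x̄ = ΣA·x / ΣA = 1.5412 in.
Transfer each piece to the centroidal y-axis using Ī + A·d² with d = x − 1.5412:
  web: d = -1.2912 in → contributes +8.1031 in⁴
  top flange (beyond web): d = 1.1088 in → contributes +7.7426 in⁴
  bottom flange (beyond web): d = 1.1088 in → contributes +7.7426 in⁴
Total I = 23.588 in⁴.
Extreme fibre distance c = 3.2588 in; S = I/c = 7.2385 in³.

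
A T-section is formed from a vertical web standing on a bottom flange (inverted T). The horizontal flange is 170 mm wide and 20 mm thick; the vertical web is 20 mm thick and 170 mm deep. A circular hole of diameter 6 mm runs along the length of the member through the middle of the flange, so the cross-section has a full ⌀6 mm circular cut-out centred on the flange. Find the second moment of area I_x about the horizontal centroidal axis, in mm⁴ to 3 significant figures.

Split into non-overlapping primitives; take the origin at the lower-left of the bounding box.
Flange: 170 × 20, A = 3 400 mm², y = 10 mm, Ī = 113 333 mm⁴.
Web: 20 × 170, A = 3 400 mm², y = 105 mm, Ī = 8 188 333 mm⁴.
Hole (subtracted): ⌀6, A = 28.274 mm², y = 10 mm, Ī = 63.617 mm⁴.
Centroid: ȳ = ΣA·y / ΣA = 57.698 mm.
Transfer each piece to the horizontal centroidal axis using Ī + A·d² with d = y − 57.698:
  flange: d = -47.698 mm → contributes +7 848 777 mm⁴
  web: d = 47.302 mm → contributes +15 795 657 mm⁴
  hole: d = -47.698 mm → contributes −64 391 mm⁴
Total I = 23 580 043 mm⁴.

I_x ≈ 2.36 × 10⁷ mm⁴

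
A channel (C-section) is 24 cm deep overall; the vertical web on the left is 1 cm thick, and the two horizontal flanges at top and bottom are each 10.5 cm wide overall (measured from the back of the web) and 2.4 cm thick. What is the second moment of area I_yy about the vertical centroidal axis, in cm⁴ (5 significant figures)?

I_yy ≈ 778.35 cm⁴

Treat the section as a set of non-overlapping primitives; coordinates are from the bounding-box lower-left.
Web: 1 × 24, A = 24 cm², x = 0.5 cm, Ī = 2 cm⁴.
Top flange (beyond web): 9.5 × 2.4, A = 22.8 cm², x = 5.75 cm, Ī = 171.475 cm⁴.
Bottom flange (beyond web): 9.5 × 2.4, A = 22.8 cm², x = 5.75 cm, Ī = 171.475 cm⁴.
Centroid: x̄ = ΣA·x / ΣA = 3.939655 cm.
Transfer each piece to the vertical centroidal axis using Ī + A·d² with d = x − 3.939655:
  web: d = -3.439655 cm → contributes +285.9495 cm⁴
  top flange (beyond web): d = 1.810345 cm → contributes +246.1985 cm⁴
  bottom flange (beyond web): d = 1.810345 cm → contributes +246.1985 cm⁴
Total I = 778.3466 cm⁴.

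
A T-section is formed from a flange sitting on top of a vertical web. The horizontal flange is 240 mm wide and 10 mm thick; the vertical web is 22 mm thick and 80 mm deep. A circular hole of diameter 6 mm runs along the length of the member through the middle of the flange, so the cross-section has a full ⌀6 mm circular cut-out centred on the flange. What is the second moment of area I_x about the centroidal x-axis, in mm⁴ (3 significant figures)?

I_x ≈ 3.00 × 10⁶ mm⁴

Treat the section as a set of non-overlapping primitives; coordinates are from the bounding-box lower-left.
Flange: 240 × 10, A = 2 400 mm², y = 85 mm, Ī = 20 000 mm⁴.
Web: 22 × 80, A = 1 760 mm², y = 40 mm, Ī = 938 667 mm⁴.
Hole (subtracted): ⌀6, A = 28.274 mm², y = 85 mm, Ī = 63.617 mm⁴.
Centroid: ȳ = ΣA·y / ΣA = 65.831 mm.
Transfer each piece to the centroidal x-axis using Ī + A·d² with d = y − 65.831:
  flange: d = 19.169 mm → contributes +901 858 mm⁴
  web: d = -25.831 mm → contributes +2 113 033 mm⁴
  hole: d = 19.169 mm → contributes −10 453 mm⁴
Total I = 3 004 438 mm⁴.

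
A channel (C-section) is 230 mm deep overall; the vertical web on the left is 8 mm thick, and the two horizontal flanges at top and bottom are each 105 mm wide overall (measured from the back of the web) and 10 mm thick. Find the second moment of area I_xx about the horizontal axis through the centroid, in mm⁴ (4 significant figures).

Decompose the section into non-overlapping parts with the origin at the bottom-left of its bounding rectangle.
Web: 8 × 230, A = 1 840 mm², y = 115 mm, Ī = 8 111 333 mm⁴.
Top flange (beyond web): 97 × 10, A = 970 mm², y = 225 mm, Ī = 8083.33 mm⁴.
Bottom flange (beyond web): 97 × 10, A = 970 mm², y = 5 mm, Ī = 8083.33 mm⁴.
By symmetry the centroid is at mid-height, ȳ = 115 mm.
Transfer each piece to the horizontal axis through the centroid using Ī + A·d² with d = y − 115:
  web: d = 0 mm → contributes +8 111 333 mm⁴
  top flange (beyond web): d = 110 mm → contributes +11 745 083 mm⁴
  bottom flange (beyond web): d = -110 mm → contributes +11 745 083 mm⁴
Total I = 31 601 500 mm⁴.

I_xx ≈ 3.160 × 10⁷ mm⁴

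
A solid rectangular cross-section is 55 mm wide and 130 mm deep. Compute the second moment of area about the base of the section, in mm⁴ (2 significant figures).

The section: 55 × 130, A = 7 150 mm², y = 65 mm, Ī = 10 069 583 mm⁴.
Transfer it to a horizontal axis along the bottom face using Ī + A·d² with d = y − 0:
  the section: d = 65 mm → contributes +40 278 333 mm⁴
Total I = 40 278 333 mm⁴.

I_base ≈ 4.0 × 10⁷ mm⁴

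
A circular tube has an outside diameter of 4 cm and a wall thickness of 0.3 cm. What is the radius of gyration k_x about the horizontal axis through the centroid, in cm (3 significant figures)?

Break the section into simple shapes (no overlaps), measuring from the bottom-left corner of the bounding box.
Outer circle: ⌀4, A = 12.566 cm², y = 2 cm, Ī = 12.566 cm⁴.
Bore (subtracted): ⌀3.4, A = 9.0792 cm², y = 2 cm, Ī = 6.5597 cm⁴.
By symmetry the centroid is at mid-height, ȳ = 2 cm.
All pieces are centred on the horizontal axis through the centroid, so I = ΣĪ (holes subtracted) = 6.0066 cm⁴.
Radius of gyration: k = √(I/A) = √(6.0066 / 3.4872) = 1.3124 cm.

k_x ≈ 1.31 cm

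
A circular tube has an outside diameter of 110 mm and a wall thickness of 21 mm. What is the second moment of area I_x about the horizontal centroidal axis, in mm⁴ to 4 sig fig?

Treat the section as a set of non-overlapping primitives; coordinates are from the bounding-box lower-left.
Outer circle: ⌀110, A = 9503.32 mm², y = 55 mm, Ī = 7 186 884 mm⁴.
Bore (subtracted): ⌀68, A = 3631.68 mm², y = 55 mm, Ī = 1 049 556 mm⁴.
By symmetry the centroid is at mid-height, ȳ = 55 mm.
All pieces are centred on the horizontal centroidal axis, so I = ΣĪ (holes subtracted) = 6 137 328 mm⁴.

I_x ≈ 6.137 × 10⁶ mm⁴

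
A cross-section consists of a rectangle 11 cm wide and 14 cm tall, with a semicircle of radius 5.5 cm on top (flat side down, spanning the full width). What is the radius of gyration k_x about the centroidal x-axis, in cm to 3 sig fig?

k_x ≈ 5.36 cm

Break the section into simple shapes (no overlaps), measuring from the bottom-left corner of the bounding box.
Rectangular body: 11 × 14, A = 154 cm², y = 7 cm, Ī = 2515.3 cm⁴.
Semicircular cap: semicircle r = 5.5, A = 47.517 cm², y = 16.334 cm, Ī = 100.43 cm⁴.
Centroid: ȳ = ΣA·y / ΣA = 9.201 cm.
Transfer each piece to the centroidal x-axis using Ī + A·d² with d = y − 9.201:
  rectangular body: d = -2.201 cm → contributes +3261.4 cm⁴
  semicircular cap: d = 7.1333 cm → contributes +2518.3 cm⁴
Total I = 5779.6 cm⁴.
Radius of gyration: k = √(I/A) = √(5779.6 / 201.52) = 5.3554 cm.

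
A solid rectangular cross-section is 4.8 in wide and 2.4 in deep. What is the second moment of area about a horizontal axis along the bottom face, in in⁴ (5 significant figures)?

The section: 4.8 × 2.4, A = 11.52 in², y = 1.2 in, Ī = 5.5296 in⁴.
Transfer it to the bottom edge using Ī + A·d² with d = y − 0:
  the section: d = 1.2 in → contributes +22.1184 in⁴
Total I = 22.1184 in⁴.

I_base ≈ 22.118 in⁴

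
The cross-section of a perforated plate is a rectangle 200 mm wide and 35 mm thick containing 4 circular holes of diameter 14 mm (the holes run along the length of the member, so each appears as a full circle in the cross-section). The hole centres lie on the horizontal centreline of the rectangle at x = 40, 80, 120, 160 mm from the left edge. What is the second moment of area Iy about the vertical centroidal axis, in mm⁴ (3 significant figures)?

Iy ≈ 2.21 × 10⁷ mm⁴

Break the section into simple shapes (no overlaps), measuring from the bottom-left corner of the bounding box.
Plate: 200 × 35, A = 7 000 mm², x = 100 mm, Ī = 23 333 333 mm⁴.
Hole 1 (subtracted): ⌀14, A = 153.94 mm², x = 40 mm, Ī = 1885.7 mm⁴.
Hole 2 (subtracted): ⌀14, A = 153.94 mm², x = 80 mm, Ī = 1885.7 mm⁴.
Hole 3 (subtracted): ⌀14, A = 153.94 mm², x = 120 mm, Ī = 1885.7 mm⁴.
Hole 4 (subtracted): ⌀14, A = 153.94 mm², x = 160 mm, Ī = 1885.7 mm⁴.
By symmetry the centroid is at mid-width, x̄ = 100 mm.
Transfer each piece to the vertical centroidal axis using Ī + A·d² with d = x − 100:
  plate: d = 0 mm → contributes +23 333 333 mm⁴
  hole 1: d = -60 mm → contributes −556 063 mm⁴
  hole 2: d = -20 mm → contributes −63 461 mm⁴
  hole 3: d = 20 mm → contributes −63 461 mm⁴
  hole 4: d = 60 mm → contributes −556 063 mm⁴
Total I = 22 094 286 mm⁴.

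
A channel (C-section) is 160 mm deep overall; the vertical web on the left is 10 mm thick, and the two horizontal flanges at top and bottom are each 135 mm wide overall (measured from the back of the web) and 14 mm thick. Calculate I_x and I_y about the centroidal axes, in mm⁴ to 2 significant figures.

I_x ≈ 2.2 × 10⁷ mm⁴, I_y ≈ 9.6 × 10⁶ mm⁴

Split into non-overlapping primitives; take the origin at the lower-left of the bounding box.
Web: 10 × 160, A = 1 600 mm², y = 80 mm, Ī = 3 413 333 mm⁴.
Top flange (beyond web): 125 × 14, A = 1 750 mm², y = 153 mm, Ī = 28 583 mm⁴.
Bottom flange (beyond web): 125 × 14, A = 1 750 mm², y = 7 mm, Ī = 28 583 mm⁴.
By symmetry the centroid is at mid-height, ȳ = 80 mm.
Transfer each piece to the centroidal x-axis using Ī + A·d² with d = y − 80:
  web: d = 0 mm → contributes +3 413 333 mm⁴
  top flange (beyond web): d = 73 mm → contributes +9 354 333 mm⁴
  bottom flange (beyond web): d = -73 mm → contributes +9 354 333 mm⁴
Total I = 22 122 000 mm⁴.
For the y-axis: x̄ = 51.32 mm.
Repeating about the centroidal y-axis gives I_y = 9 573 566 mm⁴.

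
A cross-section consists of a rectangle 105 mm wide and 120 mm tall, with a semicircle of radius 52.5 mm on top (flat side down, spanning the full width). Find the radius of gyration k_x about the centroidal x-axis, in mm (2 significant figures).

k_x ≈ 47 mm

Decompose the section into non-overlapping parts with the origin at the bottom-left of its bounding rectangle.
Rectangular body: 105 × 120, A = 12 600 mm², y = 60 mm, Ī = 15 120 000 mm⁴.
Semicircular cap: semicircle r = 52.5, A = 4 330 mm², y = 142.3 mm, Ī = 833 814 mm⁴.
Centroid: ȳ = ΣA·y / ΣA = 81.04 mm.
Transfer each piece to the centroidal x-axis using Ī + A·d² with d = y − 81.04:
  rectangular body: d = -21.04 mm → contributes +20 699 115 mm⁴
  semicircular cap: d = 61.24 mm → contributes +17 070 499 mm⁴
Total I = 37 769 614 mm⁴.
Radius of gyration: k = √(I/A) = √(37 769 614 / 16 930) = 47.23 mm.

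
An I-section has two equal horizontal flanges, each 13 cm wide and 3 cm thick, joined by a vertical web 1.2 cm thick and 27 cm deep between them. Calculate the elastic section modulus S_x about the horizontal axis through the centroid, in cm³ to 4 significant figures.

S_x ≈ 1186 cm³

Treat the section as a set of non-overlapping primitives; coordinates are from the bounding-box lower-left.
Bottom flange: 13 × 3, A = 39 cm², y = 1.5 cm, Ī = 29.25 cm⁴.
Web: 1.2 × 27, A = 32.4 cm², y = 16.5 cm, Ī = 1968.3 cm⁴.
Top flange: 13 × 3, A = 39 cm², y = 31.5 cm, Ī = 29.25 cm⁴.
By symmetry the centroid is at mid-height, ȳ = 16.5 cm.
Transfer each piece to the horizontal axis through the centroid using Ī + A·d² with d = y − 16.5:
  bottom flange: d = -15 cm → contributes +8804.25 cm⁴
  web: d = 0 cm → contributes +1968.3 cm⁴
  top flange: d = 15 cm → contributes +8804.25 cm⁴
Total I = 19576.8 cm⁴.
Extreme fibre distance c = 16.5 cm; S = I/c = 1186.47 cm³.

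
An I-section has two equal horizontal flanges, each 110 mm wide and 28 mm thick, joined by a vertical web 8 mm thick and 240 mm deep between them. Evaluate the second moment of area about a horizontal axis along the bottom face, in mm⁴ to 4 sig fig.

Break the section into simple shapes (no overlaps), measuring from the bottom-left corner of the bounding box.
Bottom flange: 110 × 28, A = 3 080 mm², y = 14 mm, Ī = 201 227 mm⁴.
Web: 8 × 240, A = 1 920 mm², y = 148 mm, Ī = 9 216 000 mm⁴.
Top flange: 110 × 28, A = 3 080 mm², y = 282 mm, Ī = 201 227 mm⁴.
Transfer each piece to the base of the section using Ī + A·d² with d = y − 0:
  bottom flange: d = 14 mm → contributes +804 907 mm⁴
  web: d = 148 mm → contributes +51 271 680 mm⁴
  top flange: d = 282 mm → contributes +245 135 147 mm⁴
Total I = 297 211 733 mm⁴.

I_base ≈ 2.972 × 10⁸ mm⁴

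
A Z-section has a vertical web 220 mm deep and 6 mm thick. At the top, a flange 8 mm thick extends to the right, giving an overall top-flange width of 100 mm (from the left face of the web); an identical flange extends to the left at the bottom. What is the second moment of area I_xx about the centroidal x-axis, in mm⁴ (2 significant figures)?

Decompose the section into non-overlapping parts with the origin at the bottom-left of its bounding rectangle.
Web: 6 × 220, A = 1 320 mm², y = 110 mm, Ī = 5 324 000 mm⁴.
Top flange (beyond web): 94 × 8, A = 752 mm², y = 216 mm, Ī = 4 011 mm⁴.
Bottom flange (beyond web): 94 × 8, A = 752 mm², y = 4 mm, Ī = 4 011 mm⁴.
Centroid: ȳ = ΣA·y / ΣA = 110 mm.
Transfer each piece to the centroidal x-axis using Ī + A·d² with d = y − 110:
  web: d = 0 mm → contributes +5 324 000 mm⁴
  top flange (beyond web): d = 106 mm → contributes +8 453 483 mm⁴
  bottom flange (beyond web): d = -106 mm → contributes +8 453 483 mm⁴
Total I = 22 230 965 mm⁴.

I_xx ≈ 2.2 × 10⁷ mm⁴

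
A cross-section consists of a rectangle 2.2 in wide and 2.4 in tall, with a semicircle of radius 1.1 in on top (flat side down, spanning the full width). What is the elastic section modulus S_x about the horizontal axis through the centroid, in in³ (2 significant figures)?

Treat the section as a set of non-overlapping primitives; coordinates are from the bounding-box lower-left.
Rectangular body: 2.2 × 2.4, A = 5.28 in², y = 1.2 in, Ī = 2.534 in⁴.
Semicircular cap: semicircle r = 1.1, A = 1.901 in², y = 2.867 in, Ī = 0.1607 in⁴.
Centroid: ȳ = ΣA·y / ΣA = 1.641 in.
Transfer each piece to the horizontal axis through the centroid using Ī + A·d² with d = y − 1.641:
  rectangular body: d = -0.4412 in → contributes +3.562 in⁴
  semicircular cap: d = 1.226 in → contributes +3.016 in⁴
Total I = 6.578 in⁴.
Extreme fibre distance c = 1.859 in; S = I/c = 3.539 in³.

S_x ≈ 3.5 in³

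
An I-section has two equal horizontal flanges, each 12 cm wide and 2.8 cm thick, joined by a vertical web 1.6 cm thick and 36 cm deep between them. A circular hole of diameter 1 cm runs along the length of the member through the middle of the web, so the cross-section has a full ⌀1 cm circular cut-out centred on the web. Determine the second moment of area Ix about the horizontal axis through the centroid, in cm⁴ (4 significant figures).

Ix ≈ 3.156 × 10⁴ cm⁴

Break the section into simple shapes (no overlaps), measuring from the bottom-left corner of the bounding box.
Bottom flange: 12 × 2.8, A = 33.6 cm², y = 1.4 cm, Ī = 21.952 cm⁴.
Web: 1.6 × 36, A = 57.6 cm², y = 20.8 cm, Ī = 6220.8 cm⁴.
Top flange: 12 × 2.8, A = 33.6 cm², y = 40.2 cm, Ī = 21.952 cm⁴.
Hole (subtracted): ⌀1, A = 0.785398 cm², y = 20.8 cm, Ī = 0.0490874 cm⁴.
By symmetry the centroid is at mid-height, ȳ = 20.8 cm.
Transfer each piece to the horizontal axis through the centroid using Ī + A·d² with d = y − 20.8:
  bottom flange: d = -19.4 cm → contributes +12667.6 cm⁴
  web: d = 0 cm → contributes +6220.8 cm⁴
  top flange: d = 19.4 cm → contributes +12667.6 cm⁴
  hole: d = 0 cm → contributes −0.0490874 cm⁴
Total I = 31 556 cm⁴.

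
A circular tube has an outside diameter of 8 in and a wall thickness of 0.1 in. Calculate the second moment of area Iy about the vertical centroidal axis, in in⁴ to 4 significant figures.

Iy ≈ 19.36 in⁴

Split into non-overlapping primitives; take the origin at the lower-left of the bounding box.
Outer circle: ⌀8, A = 50.2655 in², x = 4 in, Ī = 201.062 in⁴.
Bore (subtracted): ⌀7.8, A = 47.7836 in², x = 4 in, Ī = 181.697 in⁴.
By symmetry the centroid is at mid-width, x̄ = 4 in.
All pieces are centred on the vertical centroidal axis, so I = ΣĪ (holes subtracted) = 19.3647 in⁴.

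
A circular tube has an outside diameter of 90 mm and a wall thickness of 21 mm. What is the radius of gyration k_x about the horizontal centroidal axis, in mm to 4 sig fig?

Split into non-overlapping primitives; take the origin at the lower-left of the bounding box.
Outer circle: ⌀90, A = 6361.73 mm², y = 45 mm, Ī = 3 220 623 mm⁴.
Bore (subtracted): ⌀48, A = 1809.56 mm², y = 45 mm, Ī = 260 576 mm⁴.
By symmetry the centroid is at mid-height, ȳ = 45 mm.
All pieces are centred on the horizontal centroidal axis, so I = ΣĪ (holes subtracted) = 2 960 047 mm⁴.
Radius of gyration: k = √(I/A) = √(2 960 047 / 4552.17) = 25.5 mm.

k_x ≈ 25.50 mm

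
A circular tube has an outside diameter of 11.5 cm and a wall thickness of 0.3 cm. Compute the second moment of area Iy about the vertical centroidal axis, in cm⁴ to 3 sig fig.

Treat the section as a set of non-overlapping primitives; coordinates are from the bounding-box lower-left.
Outer circle: ⌀11.5, A = 103.87 cm², x = 5.75 cm, Ī = 858.54 cm⁴.
Bore (subtracted): ⌀10.9, A = 93.313 cm², x = 5.75 cm, Ī = 692.91 cm⁴.
By symmetry the centroid is at mid-width, x̄ = 5.75 cm.
All pieces are centred on the vertical centroidal axis, so I = ΣĪ (holes subtracted) = 165.63 cm⁴.

Iy ≈ 166 cm⁴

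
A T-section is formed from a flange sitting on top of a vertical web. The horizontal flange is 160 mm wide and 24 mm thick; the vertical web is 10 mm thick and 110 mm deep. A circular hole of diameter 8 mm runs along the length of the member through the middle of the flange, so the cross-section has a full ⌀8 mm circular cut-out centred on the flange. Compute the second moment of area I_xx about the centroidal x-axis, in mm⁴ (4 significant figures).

I_xx ≈ 5.120 × 10⁶ mm⁴

Break the section into simple shapes (no overlaps), measuring from the bottom-left corner of the bounding box.
Flange: 160 × 24, A = 3 840 mm², y = 122 mm, Ī = 184 320 mm⁴.
Web: 10 × 110, A = 1 100 mm², y = 55 mm, Ī = 1 109 167 mm⁴.
Hole (subtracted): ⌀8, A = 50.2655 mm², y = 122 mm, Ī = 201.062 mm⁴.
Centroid: ȳ = ΣA·y / ΣA = 106.928 mm.
Transfer each piece to the centroidal x-axis using Ī + A·d² with d = y − 106.928:
  flange: d = 15.0724 mm → contributes +1 056 680 mm⁴
  web: d = -51.9276 mm → contributes +4 075 291 mm⁴
  hole: d = 15.0724 mm → contributes −11620.2 mm⁴
Total I = 5 120 350 mm⁴.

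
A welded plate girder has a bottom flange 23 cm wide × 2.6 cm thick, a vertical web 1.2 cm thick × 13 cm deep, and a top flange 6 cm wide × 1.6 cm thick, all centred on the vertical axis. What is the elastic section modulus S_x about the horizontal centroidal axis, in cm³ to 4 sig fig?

S_x ≈ 200.3 cm³

Decompose the section into non-overlapping parts with the origin at the bottom-left of its bounding rectangle.
Bottom plate: 23 × 2.6, A = 59.8 cm², y = 1.3 cm, Ī = 33.6873 cm⁴.
Web plate: 1.2 × 13, A = 15.6 cm², y = 9.1 cm, Ī = 219.7 cm⁴.
Top plate: 6 × 1.6, A = 9.6 cm², y = 16.4 cm, Ī = 2.048 cm⁴.
Centroid: ȳ = ΣA·y / ΣA = 4.43694 cm.
Transfer each piece to the horizontal centroidal axis using Ī + A·d² with d = y − 4.43694:
  bottom plate: d = -3.13694 cm → contributes +622.143 cm⁴
  web plate: d = 4.66306 cm → contributes +558.908 cm⁴
  top plate: d = 11.9631 cm → contributes +1375.95 cm⁴
Total I = 2 557 cm⁴.
Extreme fibre distance c = 12.7631 cm; S = I/c = 200.344 cm³.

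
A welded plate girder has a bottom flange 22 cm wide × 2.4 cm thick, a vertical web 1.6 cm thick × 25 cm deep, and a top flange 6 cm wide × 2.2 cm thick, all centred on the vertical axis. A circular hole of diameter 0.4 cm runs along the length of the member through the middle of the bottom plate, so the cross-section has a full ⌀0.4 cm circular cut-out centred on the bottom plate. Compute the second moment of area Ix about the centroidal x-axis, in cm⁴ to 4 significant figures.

Ix ≈ 1.167 × 10⁴ cm⁴

Split into non-overlapping primitives; take the origin at the lower-left of the bounding box.
Bottom plate: 22 × 2.4, A = 52.8 cm², y = 1.2 cm, Ī = 25.344 cm⁴.
Web plate: 1.6 × 25, A = 40 cm², y = 14.9 cm, Ī = 2083.33 cm⁴.
Top plate: 6 × 2.2, A = 13.2 cm², y = 28.5 cm, Ī = 5.324 cm⁴.
Hole (subtracted): ⌀0.4, A = 0.125664 cm², y = 1.2 cm, Ī = 0.00125664 cm⁴.
Centroid: ȳ = ΣA·y / ΣA = 9.77961 cm.
Transfer each piece to the centroidal x-axis using Ī + A·d² with d = y − 9.77961:
  bottom plate: d = -8.57961 cm → contributes +3911.93 cm⁴
  web plate: d = 5.12039 cm → contributes +3132.07 cm⁴
  top plate: d = 18.7204 cm → contributes +4631.31 cm⁴
  hole: d = -8.57961 cm → contributes −9.25131 cm⁴
Total I = 11666.1 cm⁴.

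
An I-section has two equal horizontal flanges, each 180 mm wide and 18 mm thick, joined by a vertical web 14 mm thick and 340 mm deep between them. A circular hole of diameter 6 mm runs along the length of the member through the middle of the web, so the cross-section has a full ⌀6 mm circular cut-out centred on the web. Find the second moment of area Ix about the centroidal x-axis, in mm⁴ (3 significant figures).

Ix ≈ 2.54 × 10⁸ mm⁴

Decompose the section into non-overlapping parts with the origin at the bottom-left of its bounding rectangle.
Bottom flange: 180 × 18, A = 3 240 mm², y = 9 mm, Ī = 87 480 mm⁴.
Web: 14 × 340, A = 4 760 mm², y = 188 mm, Ī = 45 854 667 mm⁴.
Top flange: 180 × 18, A = 3 240 mm², y = 367 mm, Ī = 87 480 mm⁴.
Hole (subtracted): ⌀6, A = 28.274 mm², y = 188 mm, Ī = 63.617 mm⁴.
By symmetry the centroid is at mid-height, ȳ = 188 mm.
Transfer each piece to the centroidal x-axis using Ī + A·d² with d = y − 188:
  bottom flange: d = -179 mm → contributes +103 900 320 mm⁴
  web: d = 0 mm → contributes +45 854 667 mm⁴
  top flange: d = 179 mm → contributes +103 900 320 mm⁴
  hole: d = 0 mm → contributes −63.617 mm⁴
Total I = 253 655 243 mm⁴.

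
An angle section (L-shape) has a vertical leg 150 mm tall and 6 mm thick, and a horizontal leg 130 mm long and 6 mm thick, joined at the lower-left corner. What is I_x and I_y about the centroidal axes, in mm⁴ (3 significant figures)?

I_x ≈ 3.80 × 10⁶ mm⁴, I_y ≈ 2.68 × 10⁶ mm⁴

Treat the section as a set of non-overlapping primitives; coordinates are from the bounding-box lower-left.
Vertical leg: 6 × 150, A = 900 mm², y = 75 mm, Ī = 1 687 500 mm⁴.
Horizontal leg (remainder): 124 × 6, A = 744 mm², y = 3 mm, Ī = 2 232 mm⁴.
Centroid: ȳ = ΣA·y / ΣA = 42.416 mm.
Transfer each piece to the centroidal x-axis using Ī + A·d² with d = y − 42.416:
  vertical leg: d = 32.584 mm → contributes +2 643 042 mm⁴
  horizontal leg (remainder): d = -39.416 mm → contributes +1 158 129 mm⁴
Total I = 3 801 171 mm⁴.
For the y-axis: x̄ = 32.416 mm.
Repeating about the centroidal y-axis gives I_y = 2 676 851 mm⁴.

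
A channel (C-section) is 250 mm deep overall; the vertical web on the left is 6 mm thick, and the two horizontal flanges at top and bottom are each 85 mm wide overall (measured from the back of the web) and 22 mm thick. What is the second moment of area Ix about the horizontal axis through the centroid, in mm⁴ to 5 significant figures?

Split into non-overlapping primitives; take the origin at the lower-left of the bounding box.
Web: 6 × 250, A = 1 500 mm², y = 125 mm, Ī = 7 812 500 mm⁴.
Top flange (beyond web): 79 × 22, A = 1 738 mm², y = 239 mm, Ī = 70099.33 mm⁴.
Bottom flange (beyond web): 79 × 22, A = 1 738 mm², y = 11 mm, Ī = 70099.33 mm⁴.
By symmetry the centroid is at mid-height, ȳ = 125 mm.
Transfer each piece to the horizontal axis through the centroid using Ī + A·d² with d = y − 125:
  web: d = 0 mm → contributes +7 812 500 mm⁴
  top flange (beyond web): d = 114 mm → contributes +22 657 147 mm⁴
  bottom flange (beyond web): d = -114 mm → contributes +22 657 147 mm⁴
Total I = 53 126 795 mm⁴.

Ix ≈ 5.3127 × 10⁷ mm⁴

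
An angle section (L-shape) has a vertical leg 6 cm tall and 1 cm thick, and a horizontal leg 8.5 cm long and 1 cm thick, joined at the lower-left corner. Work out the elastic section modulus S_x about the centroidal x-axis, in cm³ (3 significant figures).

S_x ≈ 8.99 cm³

Split into non-overlapping primitives; take the origin at the lower-left of the bounding box.
Vertical leg: 1 × 6, A = 6 cm², y = 3 cm, Ī = 18 cm⁴.
Horizontal leg (remainder): 7.5 × 1, A = 7.5 cm², y = 0.5 cm, Ī = 0.625 cm⁴.
Centroid: ȳ = ΣA·y / ΣA = 1.6111 cm.
Transfer each piece to the centroidal x-axis using Ī + A·d² with d = y − 1.6111:
  vertical leg: d = 1.3889 cm → contributes +29.574 cm⁴
  horizontal leg (remainder): d = -1.1111 cm → contributes +9.8843 cm⁴
Total I = 39.458 cm⁴.
Extreme fibre distance c = 4.3889 cm; S = I/c = 8.9905 cm³.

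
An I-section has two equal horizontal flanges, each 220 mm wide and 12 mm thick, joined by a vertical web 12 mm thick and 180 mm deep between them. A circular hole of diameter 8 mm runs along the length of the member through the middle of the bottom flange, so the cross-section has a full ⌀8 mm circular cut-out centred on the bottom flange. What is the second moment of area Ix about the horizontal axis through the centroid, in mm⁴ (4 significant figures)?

Treat the section as a set of non-overlapping primitives; coordinates are from the bounding-box lower-left.
Bottom flange: 220 × 12, A = 2 640 mm², y = 6 mm, Ī = 31 680 mm⁴.
Web: 12 × 180, A = 2 160 mm², y = 102 mm, Ī = 5 832 000 mm⁴.
Top flange: 220 × 12, A = 2 640 mm², y = 198 mm, Ī = 31 680 mm⁴.
Hole (subtracted): ⌀8, A = 50.2655 mm², y = 6 mm, Ī = 201.062 mm⁴.
Centroid: ȳ = ΣA·y / ΣA = 102.653 mm.
Transfer each piece to the horizontal axis through the centroid using Ī + A·d² with d = y − 102.653:
  bottom flange: d = -96.653 mm → contributes +24 694 038 mm⁴
  web: d = -0.652999 mm → contributes +5 832 921 mm⁴
  top flange: d = 95.347 mm → contributes +24 032 054 mm⁴
  hole: d = -96.653 mm → contributes −469 771 mm⁴
Total I = 54 089 241 mm⁴.

Ix ≈ 5.409 × 10⁷ mm⁴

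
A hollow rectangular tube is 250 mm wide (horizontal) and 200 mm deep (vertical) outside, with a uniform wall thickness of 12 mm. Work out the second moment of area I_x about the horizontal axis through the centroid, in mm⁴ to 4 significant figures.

I_x ≈ 6.399 × 10⁷ mm⁴

Break the section into simple shapes (no overlaps), measuring from the bottom-left corner of the bounding box.
Outer rectangle: 250 × 200, A = 50 000 mm², y = 100 mm, Ī = 166 666 667 mm⁴.
Inner void (subtracted): 226 × 176, A = 39 776 mm², y = 100 mm, Ī = 102 675 115 mm⁴.
By symmetry the centroid is at mid-height, ȳ = 100 mm.
All pieces are centred on the horizontal axis through the centroid, so I = ΣĪ (holes subtracted) = 63 991 552 mm⁴.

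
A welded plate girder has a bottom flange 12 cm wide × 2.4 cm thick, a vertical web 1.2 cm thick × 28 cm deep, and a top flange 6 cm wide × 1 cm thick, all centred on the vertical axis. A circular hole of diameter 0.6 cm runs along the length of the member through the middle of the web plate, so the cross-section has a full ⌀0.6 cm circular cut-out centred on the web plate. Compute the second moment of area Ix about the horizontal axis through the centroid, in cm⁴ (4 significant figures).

Break the section into simple shapes (no overlaps), measuring from the bottom-left corner of the bounding box.
Bottom plate: 12 × 2.4, A = 28.8 cm², y = 1.2 cm, Ī = 13.824 cm⁴.
Web plate: 1.2 × 28, A = 33.6 cm², y = 16.4 cm, Ī = 2195.2 cm⁴.
Top plate: 6 × 1, A = 6 cm², y = 30.9 cm, Ī = 0.5 cm⁴.
Hole (subtracted): ⌀0.6, A = 0.282743 cm², y = 16.4 cm, Ī = 0.00636173 cm⁴.
Centroid: ȳ = ΣA·y / ΣA = 11.2506 cm.
Transfer each piece to the horizontal axis through the centroid using Ī + A·d² with d = y − 11.2506:
  bottom plate: d = -10.0506 cm → contributes +2923.07 cm⁴
  web plate: d = 5.14936 cm → contributes +3086.13 cm⁴
  top plate: d = 19.6494 cm → contributes +2317.08 cm⁴
  hole: d = 5.14936 cm → contributes −7.50355 cm⁴
Total I = 8318.78 cm⁴.

Ix ≈ 8319 cm⁴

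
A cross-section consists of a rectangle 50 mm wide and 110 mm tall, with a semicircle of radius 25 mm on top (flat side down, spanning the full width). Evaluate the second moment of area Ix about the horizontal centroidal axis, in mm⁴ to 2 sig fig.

Break the section into simple shapes (no overlaps), measuring from the bottom-left corner of the bounding box.
Rectangular body: 50 × 110, A = 5 500 mm², y = 55 mm, Ī = 5 545 833 mm⁴.
Semicircular cap: semicircle r = 25, A = 981.7 mm², y = 120.6 mm, Ī = 42 874 mm⁴.
Centroid: ȳ = ΣA·y / ΣA = 64.94 mm.
Transfer each piece to the horizontal centroidal axis using Ī + A·d² with d = y − 64.94:
  rectangular body: d = -9.938 mm → contributes +6 088 987 mm⁴
  semicircular cap: d = 55.67 mm → contributes +3 085 758 mm⁴
Total I = 9 174 745 mm⁴.

Ix ≈ 9.2 × 10⁶ mm⁴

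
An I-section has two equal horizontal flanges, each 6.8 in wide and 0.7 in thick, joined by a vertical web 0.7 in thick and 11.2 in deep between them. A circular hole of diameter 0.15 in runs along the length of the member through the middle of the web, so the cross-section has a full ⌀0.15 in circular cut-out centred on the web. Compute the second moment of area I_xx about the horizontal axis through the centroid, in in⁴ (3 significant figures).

Break the section into simple shapes (no overlaps), measuring from the bottom-left corner of the bounding box.
Bottom flange: 6.8 × 0.7, A = 4.76 in², y = 0.35 in, Ī = 0.19437 in⁴.
Web: 0.7 × 11.2, A = 7.84 in², y = 6.3 in, Ī = 81.954 in⁴.
Top flange: 6.8 × 0.7, A = 4.76 in², y = 12.25 in, Ī = 0.19437 in⁴.
Hole (subtracted): ⌀0.15, A = 0.017671 in², y = 6.3 in, Ī = 0.00002485 in⁴.
By symmetry the centroid is at mid-height, ȳ = 6.3 in.
Transfer each piece to the horizontal axis through the centroid using Ī + A·d² with d = y − 6.3:
  bottom flange: d = -5.95 in → contributes +168.71 in⁴
  web: d = 0 in → contributes +81.954 in⁴
  top flange: d = 5.95 in → contributes +168.71 in⁴
  hole: d = 0 in → contributes −0.00002485 in⁴
Total I = 419.37 in⁴.

I_xx ≈ 419 in⁴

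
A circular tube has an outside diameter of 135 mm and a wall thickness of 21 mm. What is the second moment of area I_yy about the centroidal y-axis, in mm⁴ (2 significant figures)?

Decompose the section into non-overlapping parts with the origin at the bottom-left of its bounding rectangle.
Outer circle: ⌀135, A = 14 314 mm², x = 67.5 mm, Ī = 16 304 406 mm⁴.
Bore (subtracted): ⌀93, A = 6 793 mm², x = 67.5 mm, Ī = 3 671 992 mm⁴.
By symmetry the centroid is at mid-width, x̄ = 67.5 mm.
All pieces are centred on the centroidal y-axis, so I = ΣĪ (holes subtracted) = 12 632 414 mm⁴.

I_yy ≈ 1.3 × 10⁷ mm⁴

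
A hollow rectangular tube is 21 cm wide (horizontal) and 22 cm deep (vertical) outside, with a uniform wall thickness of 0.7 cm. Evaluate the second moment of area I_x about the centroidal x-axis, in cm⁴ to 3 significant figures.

I_x ≈ 4360 cm⁴

Treat the section as a set of non-overlapping primitives; coordinates are from the bounding-box lower-left.
Outer rectangle: 21 × 22, A = 462 cm², y = 11 cm, Ī = 18 634 cm⁴.
Inner void (subtracted): 19.6 × 20.6, A = 403.76 cm², y = 11 cm, Ī = 14 278 cm⁴.
By symmetry the centroid is at mid-height, ȳ = 11 cm.
All pieces are centred on the centroidal x-axis, so I = ΣĪ (holes subtracted) = 4355.7 cm⁴.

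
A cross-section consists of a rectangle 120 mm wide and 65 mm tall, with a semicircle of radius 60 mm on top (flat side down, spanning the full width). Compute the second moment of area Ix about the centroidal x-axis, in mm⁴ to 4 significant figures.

Split into non-overlapping primitives; take the origin at the lower-left of the bounding box.
Rectangular body: 120 × 65, A = 7 800 mm², y = 32.5 mm, Ī = 2 746 250 mm⁴.
Semicircular cap: semicircle r = 60, A = 5654.87 mm², y = 90.4648 mm, Ī = 1 422 450 mm⁴.
Centroid: ȳ = ΣA·y / ΣA = 56.8617 mm.
Transfer each piece to the centroidal x-axis using Ī + A·d² with d = y − 56.8617:
  rectangular body: d = -24.3617 mm → contributes +7 375 484 mm⁴
  semicircular cap: d = 33.6031 mm → contributes +7 807 751 mm⁴
Total I = 15 183 234 mm⁴.

Ix ≈ 1.518 × 10⁷ mm⁴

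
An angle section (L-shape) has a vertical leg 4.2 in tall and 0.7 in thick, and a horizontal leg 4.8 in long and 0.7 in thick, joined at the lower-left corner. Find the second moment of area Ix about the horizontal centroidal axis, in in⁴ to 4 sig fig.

Ix ≈ 8.887 in⁴

Treat the section as a set of non-overlapping primitives; coordinates are from the bounding-box lower-left.
Vertical leg: 0.7 × 4.2, A = 2.94 in², y = 2.1 in, Ī = 4.3218 in⁴.
Horizontal leg (remainder): 4.1 × 0.7, A = 2.87 in², y = 0.35 in, Ī = 0.117192 in⁴.
Centroid: ȳ = ΣA·y / ΣA = 1.23554 in.
Transfer each piece to the horizontal centroidal axis using Ī + A·d² with d = y − 1.23554:
  vertical leg: d = 0.864458 in → contributes +6.51882 in⁴
  horizontal leg (remainder): d = -0.885542 in → contributes +2.3678 in⁴
Total I = 8.88663 in⁴.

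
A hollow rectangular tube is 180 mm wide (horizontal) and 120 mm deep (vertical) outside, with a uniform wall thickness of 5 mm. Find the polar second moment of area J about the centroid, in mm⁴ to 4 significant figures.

Decompose the section into non-overlapping parts with the origin at the bottom-left of its bounding rectangle.
Outer rectangle: 180 × 120, A = 21 600 mm², y = 60 mm, Ī = 25 920 000 mm⁴.
Inner void (subtracted): 170 × 110, A = 18 700 mm², y = 60 mm, Ī = 18 855 833 mm⁴.
By symmetry the centroid is at mid-height, ȳ = 60 mm.
All pieces are centred on the centroidal x-axis, so I = ΣĪ (holes subtracted) = 7 064 167 mm⁴.
Repeating about the centroidal y-axis gives I_y = 13 284 167 mm⁴.
Polar second moment: J = I_x + I_y = 20 348 333 mm⁴.

J ≈ 2.035 × 10⁷ mm⁴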